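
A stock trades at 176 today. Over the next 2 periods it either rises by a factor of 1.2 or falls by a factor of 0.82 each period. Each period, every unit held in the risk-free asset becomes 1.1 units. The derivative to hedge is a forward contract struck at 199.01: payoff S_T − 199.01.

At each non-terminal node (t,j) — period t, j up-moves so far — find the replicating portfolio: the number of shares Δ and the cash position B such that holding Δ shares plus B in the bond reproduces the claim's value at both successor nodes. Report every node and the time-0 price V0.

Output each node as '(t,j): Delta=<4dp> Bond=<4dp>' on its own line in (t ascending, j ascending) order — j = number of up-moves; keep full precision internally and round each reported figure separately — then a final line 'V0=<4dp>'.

Under the risk-neutral measure, an up-move has probability p* = (R−d)/(u−d) = 0.7368 and values discount at R = 1.1.
At expiry t=2: V(2,0)=-80.6676, V(2,1)=-25.8260, V(2,2)=54.4300
Node (1,0) S=144.3200: V=(p*·-25.8260+(1−p*)·-80.6676)/1.1=-36.5982; Δ=(-25.8260−-80.6676)/(173.1840−118.3424)=1.0000; B=V−Δ·S=-180.9182
Node (1,1) S=211.2000: V=(p*·54.4300+(1−p*)·-25.8260)/1.1=30.2818; Δ=(54.4300−-25.8260)/(253.4400−173.1840)=1.0000; B=V−Δ·S=-180.9182
Node (0,0) S=176.0000: V=(p*·30.2818+(1−p*)·-36.5982)/1.1=11.5289; Δ=(30.2818−-36.5982)/(211.2000−144.3200)=1.0000; B=V−Δ·S=-164.4711
Check: Δ(0,0)·S0 + B(0,0) = 11.5289 = V0.

(0,0): Delta=1.0000 Bond=-164.4711
(1,0): Delta=1.0000 Bond=-180.9182
(1,1): Delta=1.0000 Bond=-180.9182
V0=11.5289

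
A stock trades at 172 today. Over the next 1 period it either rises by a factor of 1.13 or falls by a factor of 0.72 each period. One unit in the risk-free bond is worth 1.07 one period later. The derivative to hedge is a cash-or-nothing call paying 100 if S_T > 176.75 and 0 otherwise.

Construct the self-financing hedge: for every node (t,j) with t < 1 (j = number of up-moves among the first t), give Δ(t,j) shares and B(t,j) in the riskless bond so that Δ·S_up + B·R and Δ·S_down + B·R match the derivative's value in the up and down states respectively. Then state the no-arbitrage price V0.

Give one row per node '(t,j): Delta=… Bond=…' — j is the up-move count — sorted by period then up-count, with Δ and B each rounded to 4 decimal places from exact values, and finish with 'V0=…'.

No-arbitrage ⇒ martingale measure with p* = (R−d)/(u−d) = 0.8537.
Terminal payoffs: V(1,0)=0.0000, V(1,1)=100.0000
Node (0,0) S=172.0000: V=(p*·100.0000+(1−p*)·0.0000)/1.07=79.7812; Δ=(100.0000−0.0000)/(194.3600−123.8400)=1.4180; B=V−Δ·S=-164.1213
Check: Δ(0,0)·S0 + B(0,0) = 79.7812 = V0.

(0,0): Delta=1.4180 Bond=-164.1213
V0=79.7812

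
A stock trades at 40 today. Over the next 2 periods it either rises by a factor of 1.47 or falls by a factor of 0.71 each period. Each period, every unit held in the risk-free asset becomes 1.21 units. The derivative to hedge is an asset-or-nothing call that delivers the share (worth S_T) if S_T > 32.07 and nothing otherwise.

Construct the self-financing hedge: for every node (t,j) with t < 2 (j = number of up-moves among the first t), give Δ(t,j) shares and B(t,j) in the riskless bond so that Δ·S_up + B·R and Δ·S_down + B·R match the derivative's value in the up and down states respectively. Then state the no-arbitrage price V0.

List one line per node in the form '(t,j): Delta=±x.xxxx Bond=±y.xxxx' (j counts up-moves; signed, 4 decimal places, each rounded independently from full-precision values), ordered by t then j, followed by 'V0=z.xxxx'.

No-arbitrage ⇒ martingale measure with p* = (R−d)/(u−d) = 0.6579.
At expiry t=2: V(2,0)=0.0000, V(2,1)=41.7480, V(2,2)=86.4360
(1,0): S=28.4000. Δ = (V_up−V_dn)/(S_up−S_dn) = (41.7480−0.0000)/(41.7480−20.1640) = 1.9342. V = [p*·41.7480 + (1−p*)·0.0000]/1.21 = 22.6990. B = V − Δ·S = -32.2326.
(1,1): S=58.8000. Δ = (V_up−V_dn)/(S_up−S_dn) = (86.4360−41.7480)/(86.4360−41.7480) = 1.0000. V = [p*·86.4360 + (1−p*)·41.7480]/1.21 = 58.8000. B = V − Δ·S = 0.0000.
(0,0): S=40.0000. Δ = (V_up−V_dn)/(S_up−S_dn) = (58.8000−22.6990)/(58.8000−28.4000) = 1.1875. V = [p*·58.8000 + (1−p*)·22.6990]/1.21 = 38.3881. B = V − Δ·S = -9.1132.
Self-financing check: at every node Δ·S+B equals the discounted successor values.

(0,0): Delta=1.1875 Bond=-9.1132
(1,0): Delta=1.9342 Bond=-32.2326
(1,1): Delta=1.0000 Bond=0.0000
V0=38.3881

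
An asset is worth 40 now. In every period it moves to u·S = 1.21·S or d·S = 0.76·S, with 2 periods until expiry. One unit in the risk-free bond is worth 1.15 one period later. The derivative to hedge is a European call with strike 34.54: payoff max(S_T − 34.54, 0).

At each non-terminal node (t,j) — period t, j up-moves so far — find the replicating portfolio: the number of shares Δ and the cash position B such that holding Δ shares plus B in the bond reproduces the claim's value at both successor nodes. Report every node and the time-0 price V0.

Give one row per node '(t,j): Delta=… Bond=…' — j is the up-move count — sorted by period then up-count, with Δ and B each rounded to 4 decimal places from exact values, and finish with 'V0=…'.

(0,0): Delta=0.9263 Bond=-23.0170
(1,0): Delta=0.1640 Bond=-3.2955
(1,1): Delta=1.0000 Bond=-30.0348
V0=14.0365

No-arbitrage ⇒ martingale measure with p* = (R−d)/(u−d) = 0.8667.
Payoff layer (t=2): V(2,0)=0.0000, V(2,1)=2.2440, V(2,2)=24.0240
  t=1,j=0: stock 30.4000 → up 36.7840 (V=2.2440), down 23.1040 (V=0.0000). Price 1.6911; hedge Δ=0.1640, bond B=-3.2955.
  t=1,j=1: stock 48.4000 → up 58.5640 (V=24.0240), down 36.7840 (V=2.2440). Price 18.3652; hedge Δ=1.0000, bond B=-30.0348.
  t=0,j=0: stock 40.0000 → up 48.4000 (V=18.3652), down 30.4000 (V=1.6911). Price 14.0365; hedge Δ=0.9263, bond B=-23.0170.
Self-financing check: at every node Δ·S+B equals the discounted successor values.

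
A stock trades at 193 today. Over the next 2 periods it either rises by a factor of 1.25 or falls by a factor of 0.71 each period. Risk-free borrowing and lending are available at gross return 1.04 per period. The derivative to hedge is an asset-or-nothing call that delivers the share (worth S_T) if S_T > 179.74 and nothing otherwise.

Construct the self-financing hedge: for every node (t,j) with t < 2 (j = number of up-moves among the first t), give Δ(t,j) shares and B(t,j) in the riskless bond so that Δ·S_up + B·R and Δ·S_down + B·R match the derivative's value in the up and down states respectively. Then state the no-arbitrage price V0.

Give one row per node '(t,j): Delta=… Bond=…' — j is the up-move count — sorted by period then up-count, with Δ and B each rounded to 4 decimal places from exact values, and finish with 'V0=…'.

(0,0): Delta=1.7003 Bond=-224.0245
(1,0): Delta=0.0000 Bond=0.0000
(1,1): Delta=2.3148 Bond=-381.2489
V0=104.1240

Risk-neutral probability p* = (R−d)/(u−d) = (1.04−0.71)/(1.25−0.71) = 0.6111.
Payoff layer (t=2): V(2,0)=0.0000, V(2,1)=0.0000, V(2,2)=301.5625
  t=1,j=0: stock 137.0300 → up 171.2875 (V=0.0000), down 97.2913 (V=0.0000). Price 0.0000; hedge Δ=0.0000, bond B=0.0000.
  t=1,j=1: stock 241.2500 → up 301.5625 (V=301.5625), down 171.2875 (V=0.0000). Price 177.2002; hedge Δ=2.3148, bond B=-381.2489.
  t=0,j=0: stock 193.0000 → up 241.2500 (V=177.2002), down 137.0300 (V=0.0000). Price 104.1240; hedge Δ=1.7003, bond B=-224.0245.
Root portfolio cost Δ·193+B reproduces V0=104.1240.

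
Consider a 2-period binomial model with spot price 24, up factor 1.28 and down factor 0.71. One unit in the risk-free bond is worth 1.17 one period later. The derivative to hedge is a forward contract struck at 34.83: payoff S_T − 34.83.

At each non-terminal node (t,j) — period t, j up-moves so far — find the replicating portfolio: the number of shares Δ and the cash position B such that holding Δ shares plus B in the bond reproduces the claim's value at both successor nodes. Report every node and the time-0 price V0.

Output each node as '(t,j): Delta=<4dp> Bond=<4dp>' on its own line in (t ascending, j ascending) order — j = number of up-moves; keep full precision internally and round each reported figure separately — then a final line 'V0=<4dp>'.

Since d<R<u, set p* = (R−d)/(u−d) = 0.8070; price each node as the discounted p*-expectation of its children.
Payoff layer (t=2): V(2,0)=-22.7316, V(2,1)=-13.0188, V(2,2)=4.4916
(1,0): S=17.0400. Δ = (V_up−V_dn)/(S_up−S_dn) = (-13.0188−-22.7316)/(21.8112−12.0984) = 1.0000. V = [p*·-13.0188 + (1−p*)·-22.7316]/1.17 = -12.7292. B = V − Δ·S = -29.7692.
(1,1): S=30.7200. Δ = (V_up−V_dn)/(S_up−S_dn) = (4.4916−-13.0188)/(39.3216−21.8112) = 1.0000. V = [p*·4.4916 + (1−p*)·-13.0188]/1.17 = 0.9508. B = V − Δ·S = -29.7692.
(0,0): S=24.0000. Δ = (V_up−V_dn)/(S_up−S_dn) = (0.9508−-12.7292)/(30.7200−17.0400) = 1.0000. V = [p*·0.9508 + (1−p*)·-12.7292]/1.17 = -1.4438. B = V − Δ·S = -25.4438.
The time-0 hedge costs -1.4438, which is the no-arbitrage price.

(0,0): Delta=1.0000 Bond=-25.4438
(1,0): Delta=1.0000 Bond=-29.7692
(1,1): Delta=1.0000 Bond=-29.7692
V0=-1.4438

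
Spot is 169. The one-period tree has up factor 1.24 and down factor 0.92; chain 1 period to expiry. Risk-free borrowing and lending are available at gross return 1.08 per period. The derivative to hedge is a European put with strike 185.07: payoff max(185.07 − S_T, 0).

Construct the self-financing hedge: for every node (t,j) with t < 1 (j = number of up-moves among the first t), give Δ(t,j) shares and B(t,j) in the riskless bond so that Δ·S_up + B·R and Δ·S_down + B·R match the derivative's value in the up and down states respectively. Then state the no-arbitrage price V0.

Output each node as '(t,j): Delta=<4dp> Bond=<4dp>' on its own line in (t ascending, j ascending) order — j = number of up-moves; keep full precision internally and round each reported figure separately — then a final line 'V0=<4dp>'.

Under the risk-neutral measure, an up-move has probability p* = (R−d)/(u−d) = 0.5000 and values discount at R = 1.08.
Payoff layer (t=1): V(1,0)=29.5900, V(1,1)=0.0000
  t=0,j=0: stock 169.0000 → up 209.5600 (V=0.0000), down 155.4800 (V=29.5900). Price 13.6991; hedge Δ=-0.5472, bond B=106.1678.
Check: Δ(0,0)·S0 + B(0,0) = 13.6991 = V0.

(0,0): Delta=-0.5472 Bond=106.1678
V0=13.6991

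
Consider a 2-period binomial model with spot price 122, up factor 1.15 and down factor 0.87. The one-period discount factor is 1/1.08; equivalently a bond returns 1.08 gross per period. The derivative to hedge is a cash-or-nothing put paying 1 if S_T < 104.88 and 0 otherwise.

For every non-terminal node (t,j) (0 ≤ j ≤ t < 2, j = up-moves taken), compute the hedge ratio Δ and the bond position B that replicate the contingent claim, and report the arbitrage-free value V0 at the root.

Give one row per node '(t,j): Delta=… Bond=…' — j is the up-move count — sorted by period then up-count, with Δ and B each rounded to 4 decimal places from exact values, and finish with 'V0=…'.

(0,0): Delta=-0.0068 Bond=0.8803
(1,0): Delta=-0.0336 Bond=3.8029
(1,1): Delta=0.0000 Bond=0.0000
V0=0.0536

The replicating-portfolio and risk-neutral prices coincide; use p* = (1.08−0.87)/(1.15−0.87) = 0.7500 for the latter.
Payoff layer (t=2): V(2,0)=1.0000, V(2,1)=0.0000, V(2,2)=0.0000
  t=1,j=0: stock 106.1400 → up 122.0610 (V=0.0000), down 92.3418 (V=1.0000). Price 0.2315; hedge Δ=-0.0336, bond B=3.8029.
  t=1,j=1: stock 140.3000 → up 161.3450 (V=0.0000), down 122.0610 (V=0.0000). Price 0.0000; hedge Δ=0.0000, bond B=0.0000.
  t=0,j=0: stock 122.0000 → up 140.3000 (V=0.0000), down 106.1400 (V=0.2315). Price 0.0536; hedge Δ=-0.0068, bond B=0.8803.
The time-0 hedge costs 0.0536, which is the no-arbitrage price.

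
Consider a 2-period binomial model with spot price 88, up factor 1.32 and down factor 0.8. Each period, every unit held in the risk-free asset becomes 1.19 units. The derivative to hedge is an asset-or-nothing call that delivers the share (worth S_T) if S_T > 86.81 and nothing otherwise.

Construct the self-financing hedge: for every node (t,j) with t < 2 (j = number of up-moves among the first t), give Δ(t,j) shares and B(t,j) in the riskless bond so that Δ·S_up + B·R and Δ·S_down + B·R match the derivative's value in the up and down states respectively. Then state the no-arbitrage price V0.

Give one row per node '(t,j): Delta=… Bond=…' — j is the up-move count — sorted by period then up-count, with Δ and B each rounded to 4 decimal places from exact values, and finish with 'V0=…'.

Risk-neutral probability p* = (R−d)/(u−d) = (1.19−0.8)/(1.32−0.8) = 0.7500.
Terminal payoffs: V(2,0)=0.0000, V(2,1)=92.9280, V(2,2)=153.3312
Node (1,0) S=70.4000: V=(p*·92.9280+(1−p*)·0.0000)/1.19=58.5681; Δ=(92.9280−0.0000)/(92.9280−56.3200)=2.5385; B=V−Δ·S=-120.1396
Node (1,1) S=116.1600: V=(p*·153.3312+(1−p*)·92.9280)/1.19=116.1600; Δ=(153.3312−92.9280)/(153.3312−92.9280)=1.0000; B=V−Δ·S=0.0000
Node (0,0) S=88.0000: V=(p*·116.1600+(1−p*)·58.5681)/1.19=85.5143; Δ=(116.1600−58.5681)/(116.1600−70.4000)=1.2586; B=V−Δ·S=-25.2394
Self-financing check: at every node Δ·S+B equals the discounted successor values.

(0,0): Delta=1.2586 Bond=-25.2394
(1,0): Delta=2.5385 Bond=-120.1396
(1,1): Delta=1.0000 Bond=0.0000
V0=85.5143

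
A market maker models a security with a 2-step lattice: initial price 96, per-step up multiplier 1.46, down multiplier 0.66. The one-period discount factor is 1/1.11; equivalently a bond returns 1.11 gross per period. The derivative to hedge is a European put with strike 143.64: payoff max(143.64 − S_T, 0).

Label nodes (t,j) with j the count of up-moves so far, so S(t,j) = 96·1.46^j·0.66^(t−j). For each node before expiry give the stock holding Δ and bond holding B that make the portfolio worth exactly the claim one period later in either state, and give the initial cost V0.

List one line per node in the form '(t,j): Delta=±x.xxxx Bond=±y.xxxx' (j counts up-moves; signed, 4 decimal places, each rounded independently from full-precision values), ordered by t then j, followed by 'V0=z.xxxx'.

Risk-neutral probability p* = (R−d)/(u−d) = (1.11−0.66)/(1.46−0.66) = 0.5625.
Terminal values V(2,·): V(2,0)=101.8224, V(2,1)=51.1344, V(2,2)=0.0000
  t=1,j=0: stock 63.3600 → up 92.5056 (V=51.1344), down 41.8176 (V=101.8224). Price 66.0454; hedge Δ=-1.0000, bond B=129.4054.
  t=1,j=1: stock 140.1600 → up 204.6336 (V=0.0000), down 92.5056 (V=51.1344). Price 20.1543; hedge Δ=-0.4560, bond B=84.0723.
  t=0,j=0: stock 96.0000 → up 140.1600 (V=20.1543), down 63.3600 (V=66.0454). Price 36.2447; hedge Δ=-0.5975, bond B=93.6086.
Self-financing check: at every node Δ·S+B equals the discounted successor values.

(0,0): Delta=-0.5975 Bond=93.6086
(1,0): Delta=-1.0000 Bond=129.4054
(1,1): Delta=-0.4560 Bond=84.0723
V0=36.2447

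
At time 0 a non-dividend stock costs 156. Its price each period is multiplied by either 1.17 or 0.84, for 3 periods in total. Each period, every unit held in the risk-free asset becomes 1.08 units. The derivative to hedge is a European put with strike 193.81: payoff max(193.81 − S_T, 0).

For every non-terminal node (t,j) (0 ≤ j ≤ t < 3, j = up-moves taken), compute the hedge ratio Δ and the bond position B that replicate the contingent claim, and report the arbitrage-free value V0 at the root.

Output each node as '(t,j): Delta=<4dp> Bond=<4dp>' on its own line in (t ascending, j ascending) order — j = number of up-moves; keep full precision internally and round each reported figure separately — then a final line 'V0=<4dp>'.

(0,0): Delta=-0.5063 Bond=93.9564
(1,0): Delta=-1.0000 Bond=166.1608
(1,1): Delta=-0.3734 Bond=77.2149
(2,0): Delta=-1.0000 Bond=179.4537
(2,1): Delta=-1.0000 Bond=179.4537
(2,2): Delta=-0.2048 Bond=47.3691
V0=14.9658

Since d<R<u, set p* = (R−d)/(u−d) = 0.7273; price each node as the discounted p*-expectation of its children.
At expiry t=3: V(3,0)=101.3482, V(3,1)=65.0239, V(3,2)=14.4293, V(3,3)=0.0000
Node (2,0) S=110.0736: V=(p*·65.0239+(1−p*)·101.3482)/1.08=69.3801; Δ=(65.0239−101.3482)/(128.7861−92.4618)=-1.0000; B=V−Δ·S=179.4537
Node (2,1) S=153.3168: V=(p*·14.4293+(1−p*)·65.0239)/1.08=26.1369; Δ=(14.4293−65.0239)/(179.3807−128.7861)=-1.0000; B=V−Δ·S=179.4537
Node (2,2) S=213.5484: V=(p*·0.0000+(1−p*)·14.4293)/1.08=3.6438; Δ=(0.0000−14.4293)/(249.8516−179.3807)=-0.2048; B=V−Δ·S=47.3691
Node (1,0) S=131.0400: V=(p*·26.1369+(1−p*)·69.3801)/1.08=35.1208; Δ=(26.1369−69.3801)/(153.3168−110.0736)=-1.0000; B=V−Δ·S=166.1608
Node (1,1) S=182.5200: V=(p*·3.6438+(1−p*)·26.1369)/1.08=9.0539; Δ=(3.6438−26.1369)/(213.5484−153.3168)=-0.3734; B=V−Δ·S=77.2149
Node (0,0) S=156.0000: V=(p*·9.0539+(1−p*)·35.1208)/1.08=14.9658; Δ=(9.0539−35.1208)/(182.5200−131.0400)=-0.5063; B=V−Δ·S=93.9564
Each (Δ,B) replicates both successor values, so the strategy is self-financing and V0 is arbitrage-free.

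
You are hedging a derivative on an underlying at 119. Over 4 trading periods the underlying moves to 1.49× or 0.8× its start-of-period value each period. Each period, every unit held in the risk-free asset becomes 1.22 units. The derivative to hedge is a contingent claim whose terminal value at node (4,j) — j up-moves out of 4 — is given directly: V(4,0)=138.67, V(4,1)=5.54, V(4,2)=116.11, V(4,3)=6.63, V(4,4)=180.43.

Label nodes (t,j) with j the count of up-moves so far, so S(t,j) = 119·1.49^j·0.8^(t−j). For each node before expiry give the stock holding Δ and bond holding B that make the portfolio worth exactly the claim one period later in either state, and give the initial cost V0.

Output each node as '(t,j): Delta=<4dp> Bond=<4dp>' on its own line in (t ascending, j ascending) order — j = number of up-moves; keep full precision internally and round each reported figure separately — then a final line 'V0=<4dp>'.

No-arbitrage ⇒ martingale measure with p* = (R−d)/(u−d) = 0.6087.
At expiry t=4: V(4,0)=138.6700, V(4,1)=5.5400, V(4,2)=116.1100, V(4,3)=6.6300, V(4,4)=180.4300
  t=3,j=0: stock 60.9280 → up 90.7827 (V=5.5400), down 48.7424 (V=138.6700). Price 47.2413; hedge Δ=-3.1667, bond B=240.1833.
  t=3,j=1: stock 113.4784 → up 169.0828 (V=116.1100), down 90.7827 (V=5.5400). Price 59.7078; hedge Δ=1.4121, bond B=-100.5386.
  t=3,j=2: stock 211.3535 → up 314.9167 (V=6.6300), down 169.0828 (V=116.1100). Price 40.5492; hedge Δ=-0.7507, bond B=199.2158.
  t=3,j=3: stock 393.6459 → up 586.5324 (V=180.4300), down 314.9167 (V=6.6300). Price 92.1486; hedge Δ=0.6399, bond B=-159.7354.
  t=2,j=0: stock 76.1600 → up 113.4784 (V=59.7078), down 60.9280 (V=47.2413). Price 44.9423; hedge Δ=0.2372, bond B=26.8749.
  t=2,j=1: stock 141.8480 → up 211.3535 (V=40.5492), down 113.4784 (V=59.7078). Price 39.3820; hedge Δ=-0.1957, bond B=67.1481.
  t=2,j=2: stock 264.1919 → up 393.6459 (V=92.1486), down 211.3535 (V=40.5492). Price 58.9816; hedge Δ=0.2831, bond B=-15.8002.
  t=1,j=0: stock 95.2000 → up 141.8480 (V=39.3820), down 76.1600 (V=44.9423). Price 34.0637; hedge Δ=-0.0846, bond B=42.1221.
  t=1,j=1: stock 177.3100 → up 264.1919 (V=58.9816), down 141.8480 (V=39.3820). Price 42.0592; hedge Δ=0.1602, bond B=13.6539.
  t=0,j=0: stock 119.0000 → up 177.3100 (V=42.0592), down 95.2000 (V=34.0637). Price 31.9103; hedge Δ=0.0974, bond B=20.3227.
Each (Δ,B) replicates both successor values, so the strategy is self-financing and V0 is arbitrage-free.

(0,0): Delta=0.0974 Bond=20.3227
(1,0): Delta=-0.0846 Bond=42.1221
(1,1): Delta=0.1602 Bond=13.6539
(2,0): Delta=0.2372 Bond=26.8749
(2,1): Delta=-0.1957 Bond=67.1481
(2,2): Delta=0.2831 Bond=-15.8002
(3,0): Delta=-3.1667 Bond=240.1833
(3,1): Delta=1.4121 Bond=-100.5386
(3,2): Delta=-0.7507 Bond=199.2158
(3,3): Delta=0.6399 Bond=-159.7354
V0=31.9103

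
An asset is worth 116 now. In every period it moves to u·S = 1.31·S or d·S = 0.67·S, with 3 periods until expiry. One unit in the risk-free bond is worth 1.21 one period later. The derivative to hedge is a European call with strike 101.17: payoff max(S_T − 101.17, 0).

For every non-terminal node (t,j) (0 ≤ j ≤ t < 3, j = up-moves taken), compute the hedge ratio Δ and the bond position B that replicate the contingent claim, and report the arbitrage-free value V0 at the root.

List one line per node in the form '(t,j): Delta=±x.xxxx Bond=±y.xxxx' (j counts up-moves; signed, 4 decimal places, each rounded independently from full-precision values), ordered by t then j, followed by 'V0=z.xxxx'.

Risk-neutral probability p* = (R−d)/(u−d) = (1.21−0.67)/(1.31−0.67) = 0.8437.
Terminal payoffs: V(3,0)=0.0000, V(3,1)=0.0000, V(3,2)=32.2053, V(3,3)=159.6086
Node (2,0) S=52.0724: V=(p*·0.0000+(1−p*)·0.0000)/1.21=0.0000; Δ=(0.0000−0.0000)/(68.2148−34.8885)=0.0000; B=V−Δ·S=0.0000
Node (2,1) S=101.8132: V=(p*·32.2053+(1−p*)·0.0000)/1.21=22.4572; Δ=(32.2053−0.0000)/(133.3753−68.2148)=0.4942; B=V−Δ·S=-27.8636
Node (2,2) S=199.0676: V=(p*·159.6086+(1−p*)·32.2053)/1.21=115.4560; Δ=(159.6086−32.2053)/(260.7786−133.3753)=1.0000; B=V−Δ·S=-83.6116
Node (1,0) S=77.7200: V=(p*·22.4572+(1−p*)·0.0000)/1.21=15.6597; Δ=(22.4572−0.0000)/(101.8132−52.0724)=0.4515; B=V−Δ·S=-19.4297
Node (1,1) S=151.9600: V=(p*·115.4560+(1−p*)·22.4572)/1.21=83.4091; Δ=(115.4560−22.4572)/(199.0676−101.8132)=0.9562; B=V−Δ·S=-61.9016
Node (0,0) S=116.0000: V=(p*·83.4091+(1−p*)·15.6597)/1.21=60.1845; Δ=(83.4091−15.6597)/(151.9600−77.7200)=0.9126; B=V−Δ·S=-45.6739
Root portfolio cost Δ·116+B reproduces V0=60.1845.

(0,0): Delta=0.9126 Bond=-45.6739
(1,0): Delta=0.4515 Bond=-19.4297
(1,1): Delta=0.9562 Bond=-61.9016
(2,0): Delta=0.0000 Bond=0.0000
(2,1): Delta=0.4942 Bond=-27.8636
(2,2): Delta=1.0000 Bond=-83.6116
V0=60.1845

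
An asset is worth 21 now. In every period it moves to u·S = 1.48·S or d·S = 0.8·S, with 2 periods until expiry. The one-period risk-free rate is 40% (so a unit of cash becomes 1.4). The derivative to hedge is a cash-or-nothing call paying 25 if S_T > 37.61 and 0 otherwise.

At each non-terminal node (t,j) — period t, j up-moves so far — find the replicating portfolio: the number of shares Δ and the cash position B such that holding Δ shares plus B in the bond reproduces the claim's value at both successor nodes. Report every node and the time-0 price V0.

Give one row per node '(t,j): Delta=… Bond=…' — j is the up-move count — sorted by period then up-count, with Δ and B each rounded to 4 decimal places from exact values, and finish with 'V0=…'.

The replicating-portfolio and risk-neutral prices coincide; use p* = (1.4−0.8)/(1.48−0.8) = 0.8824 for the latter.
Terminal values V(2,·): V(2,0)=0.0000, V(2,1)=0.0000, V(2,2)=25.0000
Node (1,0) S=16.8000: V=(p*·0.0000+(1−p*)·0.0000)/1.4=0.0000; Δ=(0.0000−0.0000)/(24.8640−13.4400)=0.0000; B=V−Δ·S=0.0000
Node (1,1) S=31.0800: V=(p*·25.0000+(1−p*)·0.0000)/1.4=15.7563; Δ=(25.0000−0.0000)/(45.9984−24.8640)=1.1829; B=V−Δ·S=-21.0084
Node (0,0) S=21.0000: V=(p*·15.7563+(1−p*)·0.0000)/1.4=9.9304; Δ=(15.7563−0.0000)/(31.0800−16.8000)=1.1034; B=V−Δ·S=-13.2406
Self-financing check: at every node Δ·S+B equals the discounted successor values.

(0,0): Delta=1.1034 Bond=-13.2406
(1,0): Delta=0.0000 Bond=0.0000
(1,1): Delta=1.1829 Bond=-21.0084
V0=9.9304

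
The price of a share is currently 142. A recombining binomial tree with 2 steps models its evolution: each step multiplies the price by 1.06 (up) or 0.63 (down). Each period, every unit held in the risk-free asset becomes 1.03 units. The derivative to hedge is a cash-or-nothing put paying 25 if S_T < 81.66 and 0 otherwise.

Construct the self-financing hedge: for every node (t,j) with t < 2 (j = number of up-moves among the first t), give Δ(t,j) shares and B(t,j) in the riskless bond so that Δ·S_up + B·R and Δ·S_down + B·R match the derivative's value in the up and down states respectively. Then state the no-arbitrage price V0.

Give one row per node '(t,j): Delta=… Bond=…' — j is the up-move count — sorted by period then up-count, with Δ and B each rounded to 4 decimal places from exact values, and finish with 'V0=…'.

No-arbitrage ⇒ martingale measure with p* = (R−d)/(u−d) = 0.9302.
Terminal values V(2,·): V(2,0)=25.0000, V(2,1)=0.0000, V(2,2)=0.0000
(1,0): S=89.4600. Δ = (V_up−V_dn)/(S_up−S_dn) = (0.0000−25.0000)/(94.8276−56.3598) = -0.6499. V = [p*·0.0000 + (1−p*)·25.0000]/1.03 = 1.6934. B = V − Δ·S = 59.8329.
(1,1): S=150.5200. Δ = (V_up−V_dn)/(S_up−S_dn) = (0.0000−0.0000)/(159.5512−94.8276) = 0.0000. V = [p*·0.0000 + (1−p*)·0.0000]/1.03 = 0.0000. B = V − Δ·S = 0.0000.
(0,0): S=142.0000. Δ = (V_up−V_dn)/(S_up−S_dn) = (0.0000−1.6934)/(150.5200−89.4600) = -0.0277. V = [p*·0.0000 + (1−p*)·1.6934]/1.03 = 0.1147. B = V − Δ·S = 4.0528.
The time-0 hedge costs 0.1147, which is the no-arbitrage price.

(0,0): Delta=-0.0277 Bond=4.0528
(1,0): Delta=-0.6499 Bond=59.8329
(1,1): Delta=0.0000 Bond=0.0000
V0=0.1147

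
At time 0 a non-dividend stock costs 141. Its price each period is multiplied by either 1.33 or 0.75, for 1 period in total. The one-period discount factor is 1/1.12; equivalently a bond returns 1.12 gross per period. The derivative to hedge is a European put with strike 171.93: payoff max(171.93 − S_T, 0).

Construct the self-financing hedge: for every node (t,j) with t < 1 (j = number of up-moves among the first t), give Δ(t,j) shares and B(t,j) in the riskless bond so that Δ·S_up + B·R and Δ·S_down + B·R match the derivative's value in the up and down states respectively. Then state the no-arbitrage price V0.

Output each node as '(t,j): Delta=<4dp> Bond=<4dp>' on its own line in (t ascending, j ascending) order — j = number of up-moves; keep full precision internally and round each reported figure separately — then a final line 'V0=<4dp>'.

(0,0): Delta=-0.8092 Bond=135.4978
V0=21.3944

The replicating-portfolio and risk-neutral prices coincide; use p* = (1.12−0.75)/(1.33−0.75) = 0.6379 for the latter.
At expiry t=1: V(1,0)=66.1800, V(1,1)=0.0000
  t=0,j=0: stock 141.0000 → up 187.5300 (V=0.0000), down 105.7500 (V=66.1800). Price 21.3944; hedge Δ=-0.8092, bond B=135.4978.
Root portfolio cost Δ·141+B reproduces V0=21.3944.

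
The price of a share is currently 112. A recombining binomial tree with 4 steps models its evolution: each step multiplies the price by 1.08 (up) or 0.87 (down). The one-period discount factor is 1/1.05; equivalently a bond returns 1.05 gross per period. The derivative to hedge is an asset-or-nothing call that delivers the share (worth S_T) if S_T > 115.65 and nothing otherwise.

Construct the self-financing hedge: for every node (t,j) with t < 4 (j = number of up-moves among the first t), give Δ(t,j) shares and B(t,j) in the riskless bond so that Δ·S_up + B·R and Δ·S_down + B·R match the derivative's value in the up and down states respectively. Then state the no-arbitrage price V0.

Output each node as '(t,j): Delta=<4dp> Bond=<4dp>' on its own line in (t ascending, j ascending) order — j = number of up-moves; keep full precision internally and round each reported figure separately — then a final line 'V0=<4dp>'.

Risk-neutral probability p* = (R−d)/(u−d) = (1.05−0.87)/(1.08−0.87) = 0.8571.
Payoff layer (t=4): V(4,0)=0.0000, V(4,1)=0.0000, V(4,2)=0.0000, V(4,3)=122.7463, V(4,4)=152.3748
Node (3,0) S=73.7523: V=(p*·0.0000+(1−p*)·0.0000)/1.05=0.0000; Δ=(0.0000−0.0000)/(79.6525−64.1645)=0.0000; B=V−Δ·S=0.0000
Node (3,1) S=91.5546: V=(p*·0.0000+(1−p*)·0.0000)/1.05=0.0000; Δ=(0.0000−0.0000)/(98.8790−79.6525)=0.0000; B=V−Δ·S=0.0000
Node (3,2) S=113.6540: V=(p*·122.7463+(1−p*)·0.0000)/1.05=100.2011; Δ=(122.7463−0.0000)/(122.7463−98.8790)=5.1429; B=V−Δ·S=-484.3053
Node (3,3) S=141.0877: V=(p*·152.3748+(1−p*)·122.7463)/1.05=141.0877; Δ=(152.3748−122.7463)/(152.3748−122.7463)=1.0000; B=V−Δ·S=0.0000
Node (2,0) S=84.7728: V=(p*·0.0000+(1−p*)·0.0000)/1.05=0.0000; Δ=(0.0000−0.0000)/(91.5546−73.7523)=0.0000; B=V−Δ·S=0.0000
Node (2,1) S=105.2352: V=(p*·100.2011+(1−p*)·0.0000)/1.05=81.7968; Δ=(100.2011−0.0000)/(113.6540−91.5546)=4.5341; B=V−Δ·S=-395.3512
Node (2,2) S=130.6368: V=(p*·141.0877+(1−p*)·100.2011)/1.05=128.8065; Δ=(141.0877−100.2011)/(141.0877−113.6540)=1.4904; B=V−Δ·S=-65.8919
Node (1,0) S=97.4400: V=(p*·81.7968+(1−p*)·0.0000)/1.05=66.7729; Δ=(81.7968−0.0000)/(105.2352−84.7728)=3.9974; B=V−Δ·S=-322.7357
Node (1,1) S=120.9600: V=(p*·128.8065+(1−p*)·81.7968)/1.05=116.2770; Δ=(128.8065−81.7968)/(130.6368−105.2352)=1.8507; B=V−Δ·S=-107.5786
Node (0,0) S=112.0000: V=(p*·116.2770+(1−p*)·66.7729)/1.05=104.0047; Δ=(116.2770−66.7729)/(120.9600−97.4400)=2.1048; B=V−Δ·S=-131.7289
Root portfolio cost Δ·112+B reproduces V0=104.0047.

(0,0): Delta=2.1048 Bond=-131.7289
(1,0): Delta=3.9974 Bond=-322.7357
(1,1): Delta=1.8507 Bond=-107.5786
(2,0): Delta=0.0000 Bond=0.0000
(2,1): Delta=4.5341 Bond=-395.3512
(2,2): Delta=1.4904 Bond=-65.8919
(3,0): Delta=0.0000 Bond=0.0000
(3,1): Delta=0.0000 Bond=0.0000
(3,2): Delta=5.1429 Bond=-484.3053
(3,3): Delta=1.0000 Bond=0.0000
V0=104.0047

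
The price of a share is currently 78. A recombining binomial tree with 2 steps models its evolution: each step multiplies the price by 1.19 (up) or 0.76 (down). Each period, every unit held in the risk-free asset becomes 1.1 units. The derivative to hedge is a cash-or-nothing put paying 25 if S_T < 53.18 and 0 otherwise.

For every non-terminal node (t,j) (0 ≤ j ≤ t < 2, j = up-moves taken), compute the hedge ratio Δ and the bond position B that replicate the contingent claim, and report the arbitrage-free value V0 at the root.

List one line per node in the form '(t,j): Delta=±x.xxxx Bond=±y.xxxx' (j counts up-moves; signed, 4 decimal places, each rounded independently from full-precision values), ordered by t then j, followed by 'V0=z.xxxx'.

(0,0): Delta=-0.1418 Bond=11.9676
(1,0): Delta=-0.9808 Bond=62.8964
(1,1): Delta=0.0000 Bond=0.0000
V0=0.9051

Risk-neutral probability p* = (R−d)/(u−d) = (1.1−0.76)/(1.19−0.76) = 0.7907.
Terminal values V(2,·): V(2,0)=25.0000, V(2,1)=0.0000, V(2,2)=0.0000
  t=1,j=0: stock 59.2800 → up 70.5432 (V=0.0000), down 45.0528 (V=25.0000). Price 4.7569; hedge Δ=-0.9808, bond B=62.8964.
  t=1,j=1: stock 92.8200 → up 110.4558 (V=0.0000), down 70.5432 (V=0.0000). Price 0.0000; hedge Δ=0.0000, bond B=0.0000.
  t=0,j=0: stock 78.0000 → up 92.8200 (V=0.0000), down 59.2800 (V=4.7569). Price 0.9051; hedge Δ=-0.1418, bond B=11.9676.
Each (Δ,B) replicates both successor values, so the strategy is self-financing and V0 is arbitrage-free.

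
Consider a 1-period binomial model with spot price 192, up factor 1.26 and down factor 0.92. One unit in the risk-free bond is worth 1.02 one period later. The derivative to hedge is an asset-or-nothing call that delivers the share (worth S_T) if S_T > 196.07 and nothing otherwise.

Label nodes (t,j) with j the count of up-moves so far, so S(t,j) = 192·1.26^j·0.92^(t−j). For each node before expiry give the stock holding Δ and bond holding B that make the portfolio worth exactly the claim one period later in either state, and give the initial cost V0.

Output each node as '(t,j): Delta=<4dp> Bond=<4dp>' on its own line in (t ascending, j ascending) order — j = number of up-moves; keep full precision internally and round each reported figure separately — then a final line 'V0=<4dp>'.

No-arbitrage ⇒ martingale measure with p* = (R−d)/(u−d) = 0.2941.
Terminal payoffs: V(1,0)=0.0000, V(1,1)=241.9200
  t=0,j=0: stock 192.0000 → up 241.9200 (V=241.9200), down 176.6400 (V=0.0000). Price 69.7578; hedge Δ=3.7059, bond B=-641.7716.
Each (Δ,B) replicates both successor values, so the strategy is self-financing and V0 is arbitrage-free.

(0,0): Delta=3.7059 Bond=-641.7716
V0=69.7578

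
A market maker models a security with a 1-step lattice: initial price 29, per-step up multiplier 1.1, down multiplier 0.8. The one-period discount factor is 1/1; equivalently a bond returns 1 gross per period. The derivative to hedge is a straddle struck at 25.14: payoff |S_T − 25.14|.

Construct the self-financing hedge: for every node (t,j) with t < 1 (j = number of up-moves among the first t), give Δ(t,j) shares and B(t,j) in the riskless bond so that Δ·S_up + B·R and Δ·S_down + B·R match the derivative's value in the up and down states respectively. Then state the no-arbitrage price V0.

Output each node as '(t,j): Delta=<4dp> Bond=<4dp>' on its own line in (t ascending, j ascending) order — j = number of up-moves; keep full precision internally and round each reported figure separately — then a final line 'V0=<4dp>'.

(0,0): Delta=0.5540 Bond=-10.9133
V0=5.1533

The replicating-portfolio and risk-neutral prices coincide; use p* = (1−0.8)/(1.1−0.8) = 0.6667 for the latter.
Payoff layer (t=1): V(1,0)=1.9400, V(1,1)=6.7600
  t=0,j=0: stock 29.0000 → up 31.9000 (V=6.7600), down 23.2000 (V=1.9400). Price 5.1533; hedge Δ=0.5540, bond B=-10.9133.
Each (Δ,B) replicates both successor values, so the strategy is self-financing and V0 is arbitrage-free.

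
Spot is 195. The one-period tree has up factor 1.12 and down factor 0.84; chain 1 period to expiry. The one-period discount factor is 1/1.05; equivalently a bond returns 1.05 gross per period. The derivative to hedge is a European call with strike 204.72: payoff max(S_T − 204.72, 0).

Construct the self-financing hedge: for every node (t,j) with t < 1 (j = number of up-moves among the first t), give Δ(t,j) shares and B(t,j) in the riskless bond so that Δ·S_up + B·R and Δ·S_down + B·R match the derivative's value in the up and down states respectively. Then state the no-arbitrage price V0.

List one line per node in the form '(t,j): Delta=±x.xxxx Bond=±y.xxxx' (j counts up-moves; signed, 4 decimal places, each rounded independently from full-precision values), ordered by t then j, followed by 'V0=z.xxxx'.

(0,0): Delta=0.2505 Bond=-39.0857
V0=9.7714

The replicating-portfolio and risk-neutral prices coincide; use p* = (1.05−0.84)/(1.12−0.84) = 0.7500 for the latter.
At expiry t=1: V(1,0)=0.0000, V(1,1)=13.6800
Node (0,0) S=195.0000: V=(p*·13.6800+(1−p*)·0.0000)/1.05=9.7714; Δ=(13.6800−0.0000)/(218.4000−163.8000)=0.2505; B=V−Δ·S=-39.0857
Each (Δ,B) replicates both successor values, so the strategy is self-financing and V0 is arbitrage-free.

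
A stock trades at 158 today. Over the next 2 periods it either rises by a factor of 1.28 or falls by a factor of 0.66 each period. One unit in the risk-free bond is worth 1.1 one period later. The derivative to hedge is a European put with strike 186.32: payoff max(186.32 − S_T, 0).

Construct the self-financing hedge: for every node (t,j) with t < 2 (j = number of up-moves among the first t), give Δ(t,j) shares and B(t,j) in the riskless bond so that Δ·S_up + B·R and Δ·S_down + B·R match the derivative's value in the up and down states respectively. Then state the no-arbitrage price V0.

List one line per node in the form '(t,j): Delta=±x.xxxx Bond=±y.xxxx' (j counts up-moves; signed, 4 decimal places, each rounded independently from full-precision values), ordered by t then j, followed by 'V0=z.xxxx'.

(0,0): Delta=-0.5222 Bond=108.6887
(1,0): Delta=-1.0000 Bond=169.3818
(1,1): Delta=-0.4214 Bond=99.1749
V0=26.1800

Risk-neutral probability p* = (R−d)/(u−d) = (1.1−0.66)/(1.28−0.66) = 0.7097.
At expiry t=2: V(2,0)=117.4952, V(2,1)=52.8416, V(2,2)=0.0000
  t=1,j=0: stock 104.2800 → up 133.4784 (V=52.8416), down 68.8248 (V=117.4952). Price 65.1018; hedge Δ=-1.0000, bond B=169.3818.
  t=1,j=1: stock 202.2400 → up 258.8672 (V=0.0000), down 133.4784 (V=52.8416). Price 13.9465; hedge Δ=-0.4214, bond B=99.1749.
  t=0,j=0: stock 158.0000 → up 202.2400 (V=13.9465), down 104.2800 (V=65.1018). Price 26.1800; hedge Δ=-0.5222, bond B=108.6887.
Root portfolio cost Δ·158+B reproduces V0=26.1800.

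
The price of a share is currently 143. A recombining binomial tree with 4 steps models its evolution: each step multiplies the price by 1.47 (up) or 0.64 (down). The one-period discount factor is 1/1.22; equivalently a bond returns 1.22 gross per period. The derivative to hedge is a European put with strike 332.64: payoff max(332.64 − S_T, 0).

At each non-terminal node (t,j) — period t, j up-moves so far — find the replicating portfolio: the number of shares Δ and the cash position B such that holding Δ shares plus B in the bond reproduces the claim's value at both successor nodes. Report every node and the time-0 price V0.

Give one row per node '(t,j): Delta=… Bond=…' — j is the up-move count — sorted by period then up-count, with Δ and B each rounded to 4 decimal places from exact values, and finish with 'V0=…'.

Under the risk-neutral measure, an up-move has probability p* = (R−d)/(u−d) = 0.6988 and values discount at R = 1.22.
At expiry t=4: V(4,0)=308.6486, V(4,1)=277.5347, V(4,2)=206.0700, V(4,3)=41.9246, V(4,4)=0.0000
(3,0): S=37.4866. Δ = (V_up−V_dn)/(S_up−S_dn) = (277.5347−308.6486)/(55.1053−23.9914) = -1.0000. V = [p*·277.5347 + (1−p*)·308.6486]/1.22 = 235.1691. B = V − Δ·S = 272.6557.
(3,1): S=86.1020. Δ = (V_up−V_dn)/(S_up−S_dn) = (206.0700−277.5347)/(126.5700−55.1053) = -1.0000. V = [p*·206.0700 + (1−p*)·277.5347]/1.22 = 186.5537. B = V − Δ·S = 272.6557.
(3,2): S=197.7656. Δ = (V_up−V_dn)/(S_up−S_dn) = (41.9246−206.0700)/(290.7154−126.5700) = -1.0000. V = [p*·41.9246 + (1−p*)·206.0700]/1.22 = 74.8902. B = V − Δ·S = 272.6557.
(3,3): S=454.2428. Δ = (V_up−V_dn)/(S_up−S_dn) = (0.0000−41.9246)/(667.7369−290.7154) = -0.1112. V = [p*·0.0000 + (1−p*)·41.9246]/1.22 = 10.3507. B = V − Δ·S = 60.8623.
(2,0): S=58.5728. Δ = (V_up−V_dn)/(S_up−S_dn) = (186.5537−235.1691)/(86.1020−37.4866) = -1.0000. V = [p*·186.5537 + (1−p*)·235.1691]/1.22 = 164.9155. B = V − Δ·S = 223.4883.
(2,1): S=134.5344. Δ = (V_up−V_dn)/(S_up−S_dn) = (74.8902−186.5537)/(197.7656−86.1020) = -1.0000. V = [p*·74.8902 + (1−p*)·186.5537]/1.22 = 88.9539. B = V − Δ·S = 223.4883.
(2,2): S=309.0087. Δ = (V_up−V_dn)/(S_up−S_dn) = (10.3507−74.8902)/(454.2428−197.7656) = -0.2516. V = [p*·10.3507 + (1−p*)·74.8902]/1.22 = 24.4183. B = V − Δ·S = 102.1767.
(1,0): S=91.5200. Δ = (V_up−V_dn)/(S_up−S_dn) = (88.9539−164.9155)/(134.5344−58.5728) = -1.0000. V = [p*·88.9539 + (1−p*)·164.9155]/1.22 = 91.6671. B = V − Δ·S = 183.1871.
(1,1): S=210.2100. Δ = (V_up−V_dn)/(S_up−S_dn) = (24.4183−88.9539)/(309.0087−134.5344) = -0.3699. V = [p*·24.4183 + (1−p*)·88.9539]/1.22 = 35.9481. B = V − Δ·S = 113.7019.
(0,0): S=143.0000. Δ = (V_up−V_dn)/(S_up−S_dn) = (35.9481−91.6671)/(210.2100−91.5200) = -0.4694. V = [p*·35.9481 + (1−p*)·91.6671]/1.22 = 43.2221. B = V − Δ·S = 110.3534.
Each (Δ,B) replicates both successor values, so the strategy is self-financing and V0 is arbitrage-free.

(0,0): Delta=-0.4694 Bond=110.3534
(1,0): Delta=-1.0000 Bond=183.1871
(1,1): Delta=-0.3699 Bond=113.7019
(2,0): Delta=-1.0000 Bond=223.4883
(2,1): Delta=-1.0000 Bond=223.4883
(2,2): Delta=-0.2516 Bond=102.1767
(3,0): Delta=-1.0000 Bond=272.6557
(3,1): Delta=-1.0000 Bond=272.6557
(3,2): Delta=-1.0000 Bond=272.6557
(3,3): Delta=-0.1112 Bond=60.8623
V0=43.2221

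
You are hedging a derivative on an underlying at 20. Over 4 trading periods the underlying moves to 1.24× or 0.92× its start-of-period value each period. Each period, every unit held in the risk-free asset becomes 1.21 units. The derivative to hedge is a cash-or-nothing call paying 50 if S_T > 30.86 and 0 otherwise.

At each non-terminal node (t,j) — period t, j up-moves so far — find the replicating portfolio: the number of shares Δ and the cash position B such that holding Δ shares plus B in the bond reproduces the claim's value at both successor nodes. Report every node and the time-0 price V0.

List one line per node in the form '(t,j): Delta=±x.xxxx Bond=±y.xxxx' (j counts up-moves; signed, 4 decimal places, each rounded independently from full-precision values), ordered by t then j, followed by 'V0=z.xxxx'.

(0,0): Delta=1.0186 Bond=1.8708
(1,0): Delta=4.7635 Bond=-66.6420
(1,1): Delta=0.7312 Bond=9.3918
(2,0): Delta=0.0000 Bond=0.0000
(2,1): Delta=5.1291 Bond=-88.9785
(2,2): Delta=0.3937 Bond=21.7444
(3,0): Delta=0.0000 Bond=0.0000
(3,1): Delta=0.0000 Bond=0.0000
(3,2): Delta=5.5228 Bond=-118.8017
(3,3): Delta=0.0000 Bond=41.3223
V0=22.2437

Under the risk-neutral measure, an up-move has probability p* = (R−d)/(u−d) = 0.9062 and values discount at R = 1.21.
Terminal values V(4,·): V(4,0)=0.0000, V(4,1)=0.0000, V(4,2)=0.0000, V(4,3)=50.0000, V(4,4)=50.0000
Node (3,0) S=15.5738: V=(p*·0.0000+(1−p*)·0.0000)/1.21=0.0000; Δ=(0.0000−0.0000)/(19.3115−14.3279)=0.0000; B=V−Δ·S=0.0000
Node (3,1) S=20.9907: V=(p*·0.0000+(1−p*)·0.0000)/1.21=0.0000; Δ=(0.0000−0.0000)/(26.0285−19.3115)=0.0000; B=V−Δ·S=0.0000
Node (3,2) S=28.2918: V=(p*·50.0000+(1−p*)·0.0000)/1.21=37.4483; Δ=(50.0000−0.0000)/(35.0819−26.0285)=5.5228; B=V−Δ·S=-118.8017
Node (3,3) S=38.1325: V=(p*·50.0000+(1−p*)·50.0000)/1.21=41.3223; Δ=(50.0000−50.0000)/(47.2843−35.0819)=0.0000; B=V−Δ·S=41.3223
Node (2,0) S=16.9280: V=(p*·0.0000+(1−p*)·0.0000)/1.21=0.0000; Δ=(0.0000−0.0000)/(20.9907−15.5738)=0.0000; B=V−Δ·S=0.0000
Node (2,1) S=22.8160: V=(p*·37.4483+(1−p*)·0.0000)/1.21=28.0476; Δ=(37.4483−0.0000)/(28.2918−20.9907)=5.1291; B=V−Δ·S=-88.9785
Node (2,2) S=30.7520: V=(p*·41.3223+(1−p*)·37.4483)/1.21=33.8505; Δ=(41.3223−37.4483)/(38.1325−28.2918)=0.3937; B=V−Δ·S=21.7444
Node (1,0) S=18.4000: V=(p*·28.0476+(1−p*)·0.0000)/1.21=21.0067; Δ=(28.0476−0.0000)/(22.8160−16.9280)=4.7635; B=V−Δ·S=-66.6420
Node (1,1) S=24.8000: V=(p*·33.8505+(1−p*)·28.0476)/1.21=27.5260; Δ=(33.8505−28.0476)/(30.7520−22.8160)=0.7312; B=V−Δ·S=9.3918
Node (0,0) S=20.0000: V=(p*·27.5260+(1−p*)·21.0067)/1.21=22.2437; Δ=(27.5260−21.0067)/(24.8000−18.4000)=1.0186; B=V−Δ·S=1.8708
Self-financing check: at every node Δ·S+B equals the discounted successor values.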